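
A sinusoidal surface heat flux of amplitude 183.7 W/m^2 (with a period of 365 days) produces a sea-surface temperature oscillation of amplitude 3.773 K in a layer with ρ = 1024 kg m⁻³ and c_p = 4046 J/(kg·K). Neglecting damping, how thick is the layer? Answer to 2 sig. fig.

ω = 2π / 3.15×10^7 s = 1.99×10^-7 s⁻¹.
Required C = F₀ / (A ω) = 183.7 / (3.773 × 1.99×10^-7) = 2.44×10^8 J/(m²·K).
D = C / (ρ c_p) = 2.44×10^8 / (1024 × 4046) = 59.0 m.

59 m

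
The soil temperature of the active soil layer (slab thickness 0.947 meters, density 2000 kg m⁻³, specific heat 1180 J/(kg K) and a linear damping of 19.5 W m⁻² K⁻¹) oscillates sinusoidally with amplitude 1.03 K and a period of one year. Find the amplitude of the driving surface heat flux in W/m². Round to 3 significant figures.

20.1

Areal heat capacity C = ρ c_p D = 2000 × 1180 × 0.947 = 2.23×10^6 J/(m²·K).
ω = 2π / 3.15×10^7 s = 1.99×10^-7 s⁻¹.
√((Cω)² + λ²) = √((0.445)² + 19.5²) = 19.5 W/(m²·K).
F₀ = A × √((Cω)²+λ²) = 1.03 × 19.5 = 20.1 W/m².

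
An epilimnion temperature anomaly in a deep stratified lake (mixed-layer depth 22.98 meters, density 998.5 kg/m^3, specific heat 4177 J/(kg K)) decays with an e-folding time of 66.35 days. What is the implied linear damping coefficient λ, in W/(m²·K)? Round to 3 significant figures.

Areal heat capacity C = ρ c_p D = 998.5 × 4177 × 22.98 = 9.58×10^7 J m⁻² K⁻¹.
τ = 66.35 days = 5.73×10^6 s.
λ = C / τ = 9.58×10^7 / 5.73×10^6 = 16.7 W/(m²·K).

16.7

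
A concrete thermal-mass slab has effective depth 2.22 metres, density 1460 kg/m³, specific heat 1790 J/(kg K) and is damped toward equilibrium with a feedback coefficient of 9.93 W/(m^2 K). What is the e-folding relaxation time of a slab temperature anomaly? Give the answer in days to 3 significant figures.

Areal heat capacity C = ρ c_p D = 1460 × 1790 × 2.22 = 5.80×10^6 J m⁻² K⁻¹.
Relaxation time τ = C / λ = 5.80×10^6 / 9.93 = 5.84×10^5 s.
In days: 5.84×10^5 s / (86400 s/day) = 6.76 days.

6.76 days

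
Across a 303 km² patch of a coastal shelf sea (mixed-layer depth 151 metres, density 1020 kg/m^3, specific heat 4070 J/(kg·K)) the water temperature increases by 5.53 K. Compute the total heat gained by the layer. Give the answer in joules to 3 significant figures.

Areal heat capacity C = ρ c_p D = 1020 × 4070 × 151 = 6.27×10^8 J/(m^2 K).
Heat per unit area: q = C ΔT = 6.27×10^8 × 5.53 = 3.47×10^9 J/m².
Total heat: Q = q × A = 3.47×10^9 × (303 × 10⁶ m²) = 1.05×10^18 J.

1.05×10^18 J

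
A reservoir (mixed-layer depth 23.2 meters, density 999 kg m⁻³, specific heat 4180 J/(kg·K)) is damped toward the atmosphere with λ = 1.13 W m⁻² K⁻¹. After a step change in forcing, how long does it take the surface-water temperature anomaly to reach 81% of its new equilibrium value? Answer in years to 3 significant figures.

4.51 years

Areal heat capacity C = ρ c_p D = 999 × 4180 × 23.2 = 9.69×10^7 J/(m^2 K).
τ = C / λ = 9.69×10^7 / 1.13 = 8.57×10^7 s.
Fraction reached: 1 − e^(−t/τ) = 0.81 ⇒ t = −τ ln(1 − 0.81) = τ × 1.66.
t = 1.42×10^8 s = 4.51 years.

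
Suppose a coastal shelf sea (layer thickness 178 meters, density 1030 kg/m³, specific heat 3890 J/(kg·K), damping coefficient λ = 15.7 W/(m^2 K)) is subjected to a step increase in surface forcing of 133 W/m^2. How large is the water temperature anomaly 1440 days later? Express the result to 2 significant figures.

Areal heat capacity C = ρ c_p D = 1030 × 3890 × 178 = 7.13×10^8 J m⁻² K⁻¹.
τ = C / λ = 7.13×10^8 / 15.7 = 4.54×10^7 s.
Equilibrium anomaly ΔT_eq = F / λ = 133 / 15.7 = 8.47 K.
t = 1440 days = 1.24×10^8 s, so t/τ = 2.74.
ΔT(t) = ΔT_eq (1 − e^(−t/τ)) = 8.47 × (1 − e^−2.74) = 7.92 K.

7.9 K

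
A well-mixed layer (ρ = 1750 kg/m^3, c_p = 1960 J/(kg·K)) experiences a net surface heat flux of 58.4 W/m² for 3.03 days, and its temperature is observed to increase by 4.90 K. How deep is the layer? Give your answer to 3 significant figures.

Heat input Q = F Δt = 58.4 × 2.62×10^5 s = 1.53×10^7 J/m².
Required areal heat capacity C = Q / ΔT = 3.12×10^6 J/(m²·K).
Depth D = C / (ρ c_p) = 3.12×10^6 / (1750 × 1960) = 0.910 m.

0.910 m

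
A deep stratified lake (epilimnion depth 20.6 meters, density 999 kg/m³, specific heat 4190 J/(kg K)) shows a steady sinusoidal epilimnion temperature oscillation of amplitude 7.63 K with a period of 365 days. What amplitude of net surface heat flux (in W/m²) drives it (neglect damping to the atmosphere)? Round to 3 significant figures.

131

Areal heat capacity C = ρ c_p D = 999 × 4190 × 20.6 = 8.62×10^7 J/(m²·K).
ω = 2π / 3.15×10^7 s = 1.99×10^-7 s⁻¹.
Cω = 8.62×10^7 × 1.99×10^-7 = 17.2 W/(m²·K).
F₀ = A × Cω = 7.63 × 17.2 = 131 W/m².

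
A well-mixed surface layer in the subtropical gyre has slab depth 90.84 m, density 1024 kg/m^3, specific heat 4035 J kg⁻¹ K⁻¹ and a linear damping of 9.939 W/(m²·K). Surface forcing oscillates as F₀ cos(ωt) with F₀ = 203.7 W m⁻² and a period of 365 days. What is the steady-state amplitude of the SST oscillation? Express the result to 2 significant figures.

Areal heat capacity C = ρ c_p D = 1024 × 4035 × 90.84 = 3.75×10^8 J/(m^2 K).
Angular frequency ω = 2π / T = 2π / 3.15×10^7 s = 1.99×10^-7 s⁻¹.
√((Cω)² + λ²) = √((74.8)² + 9.939²) = 75.4 W/(m²·K).
Amplitude A = F₀ / √((Cω)²+λ²) = 203.7 / 75.4 = 2.70 K.

2.7 K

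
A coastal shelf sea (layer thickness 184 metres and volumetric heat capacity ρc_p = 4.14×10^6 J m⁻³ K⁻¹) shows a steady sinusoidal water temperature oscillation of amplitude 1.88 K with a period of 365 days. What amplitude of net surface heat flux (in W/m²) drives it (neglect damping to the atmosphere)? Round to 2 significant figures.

Areal heat capacity C = ρc_p × D = 4.14×10^6 × 184 = 7.62×10^8 J/(m^2 K).
ω = 2π / 3.15×10^7 s = 1.99×10^-7 s⁻¹.
Cω = 7.62×10^8 × 1.99×10^-7 = 152 W/(m²·K).
F₀ = A × Cω = 1.88 × 152 = 285 W/m².

290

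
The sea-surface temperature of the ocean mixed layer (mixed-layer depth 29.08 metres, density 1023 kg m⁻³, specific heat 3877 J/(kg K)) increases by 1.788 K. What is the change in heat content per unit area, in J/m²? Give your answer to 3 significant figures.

2.06×10^8

Areal heat capacity C = ρ c_p D = 1023 × 3877 × 29.08 = 1.15×10^8 J/(m^2 K).
ΔQ = C ΔT = 1.15×10^8 × 1.788 = 2.06×10^8 J/m².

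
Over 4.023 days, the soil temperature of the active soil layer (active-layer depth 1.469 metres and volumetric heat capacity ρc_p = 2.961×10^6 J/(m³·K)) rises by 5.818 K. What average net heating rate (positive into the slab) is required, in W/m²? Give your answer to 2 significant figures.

73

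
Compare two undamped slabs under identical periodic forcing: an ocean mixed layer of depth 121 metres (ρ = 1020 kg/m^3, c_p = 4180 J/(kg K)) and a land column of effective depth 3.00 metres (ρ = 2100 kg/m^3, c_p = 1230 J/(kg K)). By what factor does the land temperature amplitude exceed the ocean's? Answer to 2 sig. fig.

67

C_ocean = 1020 × 4180 × 121 = 5.16×10^8 J/(m²·K).
C_land = 2100 × 1230 × 3.00 = 7.75×10^6 J/(m²·K).
Undamped amplitude ∝ 1/C, so A_land/A_ocean = C_ocean/C_land = 66.6.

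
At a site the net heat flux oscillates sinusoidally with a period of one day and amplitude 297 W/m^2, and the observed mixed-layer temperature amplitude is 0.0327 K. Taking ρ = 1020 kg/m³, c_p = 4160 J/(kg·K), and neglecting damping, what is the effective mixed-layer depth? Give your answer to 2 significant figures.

29 m

ω = 2π / 86400 s = 7.27×10^-5 s⁻¹.
Required C = F₀ / (A ω) = 297 / (0.0327 × 7.27×10^-5) = 1.25×10^8 J/(m²·K).
D = C / (ρ c_p) = 1.25×10^8 / (1020 × 4160) = 29.4 m.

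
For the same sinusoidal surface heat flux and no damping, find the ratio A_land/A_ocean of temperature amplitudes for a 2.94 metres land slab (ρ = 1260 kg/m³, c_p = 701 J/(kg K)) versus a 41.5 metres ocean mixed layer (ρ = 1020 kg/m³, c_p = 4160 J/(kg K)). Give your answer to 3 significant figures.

C_ocean = 1020 × 4160 × 41.5 = 1.76×10^8 J/(m²·K).
C_land = 1260 × 701 × 2.94 = 2.60×10^6 J/(m²·K).
Undamped amplitude ∝ 1/C, so A_land/A_ocean = C_ocean/C_land = 67.8.

67.8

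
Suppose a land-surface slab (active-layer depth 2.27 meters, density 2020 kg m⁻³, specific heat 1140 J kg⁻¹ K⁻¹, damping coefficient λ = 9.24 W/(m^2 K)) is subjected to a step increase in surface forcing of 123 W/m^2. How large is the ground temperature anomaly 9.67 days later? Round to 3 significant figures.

10.3 K

Areal heat capacity C = ρ c_p D = 2020 × 1140 × 2.27 = 5.23×10^6 J/(m²·K).
τ = C / λ = 5.23×10^6 / 9.24 = 5.66×10^5 s.
Equilibrium anomaly ΔT_eq = F / λ = 123 / 9.24 = 13.3 K.
t = 9.67 days = 8.35×10^5 s, so t/τ = 1.48.
ΔT(t) = ΔT_eq (1 − e^(−t/τ)) = 13.3 × (1 − e^−1.48) = 10.3 K.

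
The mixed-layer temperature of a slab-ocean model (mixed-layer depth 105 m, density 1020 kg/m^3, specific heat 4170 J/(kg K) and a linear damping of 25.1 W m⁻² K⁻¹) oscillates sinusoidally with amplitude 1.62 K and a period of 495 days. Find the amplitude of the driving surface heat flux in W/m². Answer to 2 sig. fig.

110

Areal heat capacity C = ρ c_p D = 1020 × 4170 × 105 = 4.47×10^8 J/(m^2 K).
ω = 2π / 4.28×10^7 s = 1.47×10^-7 s⁻¹.
√((Cω)² + λ²) = √((65.6)² + 25.1²) = 70.2 W/(m²·K).
F₀ = A × √((Cω)²+λ²) = 1.62 × 70.2 = 114 W/m².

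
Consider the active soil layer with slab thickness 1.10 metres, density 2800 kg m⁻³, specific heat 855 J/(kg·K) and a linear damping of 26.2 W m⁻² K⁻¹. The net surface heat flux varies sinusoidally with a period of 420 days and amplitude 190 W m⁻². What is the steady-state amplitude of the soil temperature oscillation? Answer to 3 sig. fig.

7.25 K

Areal heat capacity C = ρ c_p D = 2800 × 855 × 1.10 = 2.63×10^6 J/(m^2 K).
Angular frequency ω = 2π / T = 2π / 3.63×10^7 s = 1.73×10^-7 s⁻¹.
√((Cω)² + λ²) = √((0.456)² + 26.2²) = 26.2 W/(m²·K).
Amplitude A = F₀ / √((Cω)²+λ²) = 190 / 26.2 = 7.25 K.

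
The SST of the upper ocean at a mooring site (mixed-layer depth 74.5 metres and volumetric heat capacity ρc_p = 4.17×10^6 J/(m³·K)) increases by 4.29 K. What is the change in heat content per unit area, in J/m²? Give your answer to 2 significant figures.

1.3×10^9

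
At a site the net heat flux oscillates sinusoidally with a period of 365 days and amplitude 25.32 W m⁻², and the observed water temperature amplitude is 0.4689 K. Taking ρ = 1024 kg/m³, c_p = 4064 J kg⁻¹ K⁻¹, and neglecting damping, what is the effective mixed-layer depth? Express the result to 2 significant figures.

65 m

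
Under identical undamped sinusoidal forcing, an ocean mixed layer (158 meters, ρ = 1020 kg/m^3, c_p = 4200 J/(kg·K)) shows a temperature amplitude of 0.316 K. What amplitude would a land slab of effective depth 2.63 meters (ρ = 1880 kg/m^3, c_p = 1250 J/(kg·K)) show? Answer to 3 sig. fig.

34.6 K

C_ocean = 6.77×10^8 J/(m²·K); C_land = 6.18×10^6 J/(m²·K).
A ∝ 1/C ⇒ A_land = A_ocean × C_ocean/C_land = 0.316 × 110 = 34.6 K.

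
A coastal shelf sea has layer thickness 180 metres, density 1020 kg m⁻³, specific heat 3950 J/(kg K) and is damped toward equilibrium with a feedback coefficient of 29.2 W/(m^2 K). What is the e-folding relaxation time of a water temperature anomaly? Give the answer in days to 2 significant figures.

Areal heat capacity C = ρ c_p D = 1020 × 3950 × 180 = 7.25×10^8 J/(m²·K).
Relaxation time τ = C / λ = 7.25×10^8 / 29.2 = 2.48×10^7 s.
In days: 2.48×10^7 s / (86400 s/day) = 287 days.

290 days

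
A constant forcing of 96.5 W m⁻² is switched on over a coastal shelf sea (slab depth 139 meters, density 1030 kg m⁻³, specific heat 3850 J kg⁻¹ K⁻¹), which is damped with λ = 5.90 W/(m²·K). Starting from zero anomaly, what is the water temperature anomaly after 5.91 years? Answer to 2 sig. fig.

Areal heat capacity C = ρ c_p D = 1030 × 3850 × 139 = 5.51×10^8 J/(m^2 K).
τ = C / λ = 5.51×10^8 / 5.90 = 9.34×10^7 s.
Equilibrium anomaly ΔT_eq = F / λ = 96.5 / 5.90 = 16.4 K.
t = 5.91 years = 1.87×10^8 s, so t/τ = 2.00.
ΔT(t) = ΔT_eq (1 − e^(−t/τ)) = 16.4 × (1 − e^−2.00) = 14.1 K.

14 K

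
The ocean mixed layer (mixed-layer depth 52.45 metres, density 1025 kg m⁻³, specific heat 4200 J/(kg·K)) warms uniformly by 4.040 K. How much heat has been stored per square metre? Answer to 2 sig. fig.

9.1×10^8

Areal heat capacity C = ρ c_p D = 1025 × 4200 × 52.45 = 2.26×10^8 J m⁻² K⁻¹.
ΔQ = C ΔT = 2.26×10^8 × 4.040 = 9.12×10^8 J/m².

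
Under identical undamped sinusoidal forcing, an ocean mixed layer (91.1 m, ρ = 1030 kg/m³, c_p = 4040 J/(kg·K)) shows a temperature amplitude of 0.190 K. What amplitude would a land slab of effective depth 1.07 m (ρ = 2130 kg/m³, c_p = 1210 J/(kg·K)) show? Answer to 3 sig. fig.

26.1 K

C_ocean = 3.79×10^8 J/(m²·K); C_land = 2.76×10^6 J/(m²·K).
A ∝ 1/C ⇒ A_land = A_ocean × C_ocean/C_land = 0.190 × 137 = 26.1 K.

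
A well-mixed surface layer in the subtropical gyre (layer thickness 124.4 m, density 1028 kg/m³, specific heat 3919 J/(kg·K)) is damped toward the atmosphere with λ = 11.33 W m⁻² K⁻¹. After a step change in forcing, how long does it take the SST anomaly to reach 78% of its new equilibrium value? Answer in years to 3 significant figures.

Areal heat capacity C = ρ c_p D = 1028 × 3919 × 124.4 = 5.01×10^8 J/(m^2 K).
τ = C / λ = 5.01×10^8 / 11.33 = 4.42×10^7 s.
Fraction reached: 1 − e^(−t/τ) = 0.78 ⇒ t = −τ ln(1 − 0.78) = τ × 1.51.
t = 6.70×10^7 s = 2.12 years.

2.12 years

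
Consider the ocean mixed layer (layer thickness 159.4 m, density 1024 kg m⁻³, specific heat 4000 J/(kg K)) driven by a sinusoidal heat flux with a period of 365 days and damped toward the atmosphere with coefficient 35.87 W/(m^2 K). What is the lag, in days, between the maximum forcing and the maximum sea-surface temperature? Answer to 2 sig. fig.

Areal heat capacity C = ρ c_p D = 1024 × 4000 × 159.4 = 6.53×10^8 J m⁻² K⁻¹.
ω = 2π / 3.15×10^7 s = 1.99×10^-7 s⁻¹.
Phase lag φ = arctan(Cω/λ) = arctan(130/35.87) = 1.30 rad.
Time lag = φ / ω = 1.30 / 1.99×10^-7 = 6.53×10^6 s = 75.6 days.

76 days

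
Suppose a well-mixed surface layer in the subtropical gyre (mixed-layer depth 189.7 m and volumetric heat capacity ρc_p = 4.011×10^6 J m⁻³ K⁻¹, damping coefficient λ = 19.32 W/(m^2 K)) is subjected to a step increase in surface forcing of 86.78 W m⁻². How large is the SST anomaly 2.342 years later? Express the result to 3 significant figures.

Areal heat capacity C = ρc_p × D = 4.011×10^6 × 189.7 = 7.61×10^8 J m⁻² K⁻¹.
τ = C / λ = 7.61×10^8 / 19.32 = 3.94×10^7 s.
Equilibrium anomaly ΔT_eq = F / λ = 86.78 / 19.32 = 4.49 K.
t = 2.342 years = 7.39×10^7 s, so t/τ = 1.88.
ΔT(t) = ΔT_eq (1 − e^(−t/τ)) = 4.49 × (1 − e^−1.88) = 3.80 K.

3.80 K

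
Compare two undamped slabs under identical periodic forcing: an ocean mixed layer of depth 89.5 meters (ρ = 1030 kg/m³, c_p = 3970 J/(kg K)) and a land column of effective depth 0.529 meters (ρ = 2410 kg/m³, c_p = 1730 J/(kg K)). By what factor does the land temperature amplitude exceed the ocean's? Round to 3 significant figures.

166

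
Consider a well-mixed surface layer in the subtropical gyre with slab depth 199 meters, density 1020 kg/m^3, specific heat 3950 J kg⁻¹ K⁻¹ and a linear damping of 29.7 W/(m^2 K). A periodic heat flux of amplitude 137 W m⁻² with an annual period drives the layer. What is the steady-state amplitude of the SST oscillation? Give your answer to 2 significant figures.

Areal heat capacity C = ρ c_p D = 1020 × 3950 × 199 = 8.02×10^8 J m⁻² K⁻¹.
Angular frequency ω = 2π / T = 2π / 3.15×10^7 s = 1.99×10^-7 s⁻¹.
√((Cω)² + λ²) = √((160)² + 29.7²) = 162 W/(m²·K).
Amplitude A = F₀ / √((Cω)²+λ²) = 137 / 162 = 0.843 K.

0.84 K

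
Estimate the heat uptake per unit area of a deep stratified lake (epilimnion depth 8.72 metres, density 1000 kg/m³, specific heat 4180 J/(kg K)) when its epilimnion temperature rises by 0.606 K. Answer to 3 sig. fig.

Areal heat capacity C = ρ c_p D = 1000 × 4180 × 8.72 = 3.64×10^7 J/(m²·K).
ΔQ = C ΔT = 3.64×10^7 × 0.606 = 2.21×10^7 J/m².

2.21×10^7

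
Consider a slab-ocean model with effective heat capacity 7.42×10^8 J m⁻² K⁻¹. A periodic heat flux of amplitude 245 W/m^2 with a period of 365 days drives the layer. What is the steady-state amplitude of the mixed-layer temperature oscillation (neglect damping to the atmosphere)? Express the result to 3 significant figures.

1.66 K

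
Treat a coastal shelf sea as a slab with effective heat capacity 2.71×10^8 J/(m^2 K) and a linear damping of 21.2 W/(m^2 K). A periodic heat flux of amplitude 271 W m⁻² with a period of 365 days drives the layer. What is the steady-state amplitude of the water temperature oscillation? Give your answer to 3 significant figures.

Areal heat capacity C = 2.71×10^8 J/(m^2 K) (given).
Angular frequency ω = 2π / T = 2π / 3.15×10^7 s = 1.99×10^-7 s⁻¹.
√((Cω)² + λ²) = √((54.0)² + 21.2²) = 58.0 W/(m²·K).
Amplitude A = F₀ / √((Cω)²+λ²) = 271 / 58.0 = 4.67 K.

4.67 K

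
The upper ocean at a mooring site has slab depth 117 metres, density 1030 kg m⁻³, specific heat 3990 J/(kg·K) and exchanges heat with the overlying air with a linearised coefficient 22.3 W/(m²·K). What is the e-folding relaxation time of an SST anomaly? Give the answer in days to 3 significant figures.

Areal heat capacity C = ρ c_p D = 1030 × 3990 × 117 = 4.81×10^8 J/(m²·K).
Relaxation time τ = C / λ = 4.81×10^8 / 22.3 = 2.16×10^7 s.
In days: 2.16×10^7 s / (86400 s/day) = 250 days.

250 days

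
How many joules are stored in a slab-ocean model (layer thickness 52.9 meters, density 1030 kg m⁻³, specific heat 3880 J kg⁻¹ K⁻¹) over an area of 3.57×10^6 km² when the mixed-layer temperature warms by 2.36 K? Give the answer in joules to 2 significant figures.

Areal heat capacity C = ρ c_p D = 1030 × 3880 × 52.9 = 2.11×10^8 J/(m^2 K).
Heat per unit area: q = C ΔT = 2.11×10^8 × 2.36 = 4.99×10^8 J/m².
Total heat: Q = q × A = 4.99×10^8 × (3.57×10^6 × 10⁶ m²) = 1.78×10^21 J.

1.8×10^21 J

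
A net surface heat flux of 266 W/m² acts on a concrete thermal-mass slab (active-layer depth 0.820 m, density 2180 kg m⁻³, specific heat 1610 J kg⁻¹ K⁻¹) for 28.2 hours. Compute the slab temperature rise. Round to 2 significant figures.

9.4 K

Areal heat capacity C = ρ c_p D = 2180 × 1610 × 0.820 = 2.88×10^6 J m⁻² K⁻¹.
Net heat input Q = F Δt = 266 × (28.2 hours × 3600 s/hour) = 2.70×10^7 J/m².
ΔT = Q / C = 2.70×10^7 / 2.88×10^6 = 9.38 K.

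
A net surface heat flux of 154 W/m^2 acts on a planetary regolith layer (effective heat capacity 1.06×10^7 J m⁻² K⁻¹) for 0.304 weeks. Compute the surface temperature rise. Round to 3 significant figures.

Areal heat capacity C = 1.06×10^7 J m⁻² K⁻¹ (given).
Net heat input Q = F Δt = 154 × (0.304 weeks × 6.048×10^5 s/week) = 2.83×10^7 J/m².
ΔT = Q / C = 2.83×10^7 / 1.06×10^7 = 2.67 K.

2.67 K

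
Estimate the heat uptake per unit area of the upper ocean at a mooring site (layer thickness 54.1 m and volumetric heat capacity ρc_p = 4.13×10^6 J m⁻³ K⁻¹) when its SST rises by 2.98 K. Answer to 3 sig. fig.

Areal heat capacity C = ρc_p × D = 4.13×10^6 × 54.1 = 2.23×10^8 J/(m^2 K).
ΔQ = C ΔT = 2.23×10^8 × 2.98 = 6.66×10^8 J/m².

6.66×10^8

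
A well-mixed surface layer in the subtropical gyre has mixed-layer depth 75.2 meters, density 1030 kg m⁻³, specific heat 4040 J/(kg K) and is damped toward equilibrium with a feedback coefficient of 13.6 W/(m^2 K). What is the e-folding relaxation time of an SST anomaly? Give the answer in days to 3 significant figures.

Areal heat capacity C = ρ c_p D = 1030 × 4040 × 75.2 = 3.13×10^8 J/(m²·K).
Relaxation time τ = C / λ = 3.13×10^8 / 13.6 = 2.30×10^7 s.
In days: 2.30×10^7 s / (86400 s/day) = 266 days.

266 days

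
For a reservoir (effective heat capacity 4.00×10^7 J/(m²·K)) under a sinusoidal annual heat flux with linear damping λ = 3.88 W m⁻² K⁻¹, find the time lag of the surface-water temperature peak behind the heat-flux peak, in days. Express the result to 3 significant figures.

Areal heat capacity C = 4.00×10^7 J/(m²·K) (given).
ω = 2π / 3.15×10^7 s = 1.99×10^-7 s⁻¹.
Phase lag φ = arctan(Cω/λ) = arctan(7.97/3.88) = 1.12 rad.
Time lag = φ / ω = 1.12 / 1.99×10^-7 = 5.61×10^6 s = 64.9 days.

64.9 days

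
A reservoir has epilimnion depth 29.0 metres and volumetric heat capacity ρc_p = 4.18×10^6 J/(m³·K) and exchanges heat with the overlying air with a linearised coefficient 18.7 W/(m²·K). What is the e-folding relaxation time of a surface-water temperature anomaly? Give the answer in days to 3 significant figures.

Areal heat capacity C = ρc_p × D = 4.18×10^6 × 29.0 = 1.21×10^8 J/(m^2 K).
Relaxation time τ = C / λ = 1.21×10^8 / 18.7 = 6.48×10^6 s.
In days: 6.48×10^6 s / (86400 s/day) = 75.0 days.

75.0 days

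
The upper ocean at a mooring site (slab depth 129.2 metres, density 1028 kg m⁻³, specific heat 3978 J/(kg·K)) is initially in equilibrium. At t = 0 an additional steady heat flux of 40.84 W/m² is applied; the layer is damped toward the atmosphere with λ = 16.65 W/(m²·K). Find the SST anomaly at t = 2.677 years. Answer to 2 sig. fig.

Areal heat capacity C = ρ c_p D = 1028 × 3978 × 129.2 = 5.28×10^8 J/(m^2 K).
τ = C / λ = 5.28×10^8 / 16.65 = 3.17×10^7 s.
Equilibrium anomaly ΔT_eq = F / λ = 40.84 / 16.65 = 2.45 K.
t = 2.677 years = 8.45×10^7 s, so t/τ = 2.66.
ΔT(t) = ΔT_eq (1 − e^(−t/τ)) = 2.45 × (1 − e^−2.66) = 2.28 K.

2.3 K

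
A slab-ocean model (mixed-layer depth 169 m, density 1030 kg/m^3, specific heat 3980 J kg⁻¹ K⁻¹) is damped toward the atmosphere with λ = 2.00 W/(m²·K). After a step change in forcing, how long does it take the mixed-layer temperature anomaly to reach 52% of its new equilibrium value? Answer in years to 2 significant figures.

8.1 years

Areal heat capacity C = ρ c_p D = 1030 × 3980 × 169 = 6.93×10^8 J/(m^2 K).
τ = C / λ = 6.93×10^8 / 2.00 = 3.46×10^8 s.
Fraction reached: 1 − e^(−t/τ) = 0.52 ⇒ t = −τ ln(1 − 0.52) = τ × 0.734.
t = 2.54×10^8 s = 8.06 years.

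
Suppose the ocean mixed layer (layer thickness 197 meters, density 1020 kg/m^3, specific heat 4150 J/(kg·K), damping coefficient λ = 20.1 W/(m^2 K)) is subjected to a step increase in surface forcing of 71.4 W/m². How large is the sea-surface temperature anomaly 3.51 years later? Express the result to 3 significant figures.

Areal heat capacity C = ρ c_p D = 1020 × 4150 × 197 = 8.34×10^8 J/(m²·K).
τ = C / λ = 8.34×10^8 / 20.1 = 4.15×10^7 s.
Equilibrium anomaly ΔT_eq = F / λ = 71.4 / 20.1 = 3.55 K.
t = 3.51 years = 1.11×10^8 s, so t/τ = 2.67.
ΔT(t) = ΔT_eq (1 − e^(−t/τ)) = 3.55 × (1 − e^−2.67) = 3.31 K.

3.31 K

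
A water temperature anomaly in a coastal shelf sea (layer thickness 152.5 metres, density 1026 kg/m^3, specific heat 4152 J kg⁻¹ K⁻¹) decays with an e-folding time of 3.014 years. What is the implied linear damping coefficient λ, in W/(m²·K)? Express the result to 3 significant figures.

6.83

Areal heat capacity C = ρ c_p D = 1026 × 4152 × 152.5 = 6.50×10^8 J/(m^2 K).
τ = 3.014 years = 9.51×10^7 s.
λ = C / τ = 6.50×10^8 / 9.51×10^7 = 6.83 W/(m²·K).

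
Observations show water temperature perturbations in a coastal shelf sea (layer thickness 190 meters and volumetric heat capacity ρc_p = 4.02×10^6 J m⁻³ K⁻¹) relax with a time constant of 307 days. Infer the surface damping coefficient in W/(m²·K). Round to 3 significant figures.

28.8

Areal heat capacity C = ρc_p × D = 4.02×10^6 × 190 = 7.64×10^8 J m⁻² K⁻¹.
τ = 307 days = 2.65×10^7 s.
λ = C / τ = 7.64×10^8 / 2.65×10^7 = 28.8 W/(m²·K).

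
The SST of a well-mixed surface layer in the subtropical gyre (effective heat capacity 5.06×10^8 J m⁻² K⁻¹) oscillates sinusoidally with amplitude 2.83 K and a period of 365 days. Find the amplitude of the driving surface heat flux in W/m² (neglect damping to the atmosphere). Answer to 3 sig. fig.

Areal heat capacity C = 5.06×10^8 J m⁻² K⁻¹ (given).
ω = 2π / 3.15×10^7 s = 1.99×10^-7 s⁻¹.
Cω = 5.06×10^8 × 1.99×10^-7 = 101 W/(m²·K).
F₀ = A × Cω = 2.83 × 101 = 285 W/m².

285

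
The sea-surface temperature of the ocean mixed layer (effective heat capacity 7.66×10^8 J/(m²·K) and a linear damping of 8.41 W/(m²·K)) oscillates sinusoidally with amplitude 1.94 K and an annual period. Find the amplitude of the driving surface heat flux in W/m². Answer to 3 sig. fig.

Areal heat capacity C = 7.66×10^8 J/(m²·K) (given).
ω = 2π / 3.15×10^7 s = 1.99×10^-7 s⁻¹.
√((Cω)² + λ²) = √((153)² + 8.41²) = 153 W/(m²·K).
F₀ = A × √((Cω)²+λ²) = 1.94 × 153 = 297 W/m².

297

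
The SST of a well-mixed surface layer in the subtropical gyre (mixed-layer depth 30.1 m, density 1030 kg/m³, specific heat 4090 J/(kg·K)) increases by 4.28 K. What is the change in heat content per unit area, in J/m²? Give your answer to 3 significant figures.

5.43×10^8

Areal heat capacity C = ρ c_p D = 1030 × 4090 × 30.1 = 1.27×10^8 J/(m²·K).
ΔQ = C ΔT = 1.27×10^8 × 4.28 = 5.43×10^8 J/m².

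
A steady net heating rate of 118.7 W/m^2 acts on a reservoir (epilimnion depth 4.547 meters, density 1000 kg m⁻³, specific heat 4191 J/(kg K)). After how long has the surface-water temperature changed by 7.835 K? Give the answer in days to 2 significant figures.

15 days

Areal heat capacity C = ρ c_p D = 1000 × 4191 × 4.547 = 1.91×10^7 J m⁻² K⁻¹.
Time required: Δt = C ΔT / F = 1.91×10^7 × 7.835 / 118.7 = 1.26×10^6 s.
In days: 1.26×10^6 s / (86400 s/day) = 14.6 days.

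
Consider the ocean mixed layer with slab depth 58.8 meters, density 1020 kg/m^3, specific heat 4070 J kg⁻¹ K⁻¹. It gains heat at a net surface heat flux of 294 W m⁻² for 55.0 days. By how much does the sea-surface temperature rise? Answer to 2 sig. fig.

5.7 K

Areal heat capacity C = ρ c_p D = 1020 × 4070 × 58.8 = 2.44×10^8 J/(m²·K).
Net heat input Q = F Δt = 294 × (55.0 days × 86400 s/day) = 1.40×10^9 J/m².
ΔT = Q / C = 1.40×10^9 / 2.44×10^8 = 5.72 K.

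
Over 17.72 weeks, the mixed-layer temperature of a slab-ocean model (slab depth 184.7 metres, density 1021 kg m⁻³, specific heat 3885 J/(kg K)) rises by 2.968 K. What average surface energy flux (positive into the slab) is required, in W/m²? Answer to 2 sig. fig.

200

Areal heat capacity C = ρ c_p D = 1021 × 3885 × 184.7 = 7.33×10^8 J/(m^2 K).
Required heat per unit area: Q = C ΔT = 7.33×10^8 × 2.968 = 2.17×10^9 J/m².
Flux F = Q / Δt = 2.17×10^9 / 1.07×10^7 s = 203 W/m².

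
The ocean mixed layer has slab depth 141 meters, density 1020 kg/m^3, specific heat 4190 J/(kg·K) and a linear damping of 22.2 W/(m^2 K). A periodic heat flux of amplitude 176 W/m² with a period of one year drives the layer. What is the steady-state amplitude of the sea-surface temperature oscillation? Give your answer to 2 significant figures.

1.4 K

Areal heat capacity C = ρ c_p D = 1020 × 4190 × 141 = 6.03×10^8 J m⁻² K⁻¹.
Angular frequency ω = 2π / T = 2π / 3.15×10^7 s = 1.99×10^-7 s⁻¹.
√((Cω)² + λ²) = √((120)² + 22.2²) = 122 W/(m²·K).
Amplitude A = F₀ / √((Cω)²+λ²) = 176 / 122 = 1.44 K.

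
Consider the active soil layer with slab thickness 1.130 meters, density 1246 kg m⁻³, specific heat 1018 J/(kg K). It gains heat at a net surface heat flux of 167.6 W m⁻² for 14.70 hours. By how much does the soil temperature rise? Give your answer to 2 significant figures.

6.2 K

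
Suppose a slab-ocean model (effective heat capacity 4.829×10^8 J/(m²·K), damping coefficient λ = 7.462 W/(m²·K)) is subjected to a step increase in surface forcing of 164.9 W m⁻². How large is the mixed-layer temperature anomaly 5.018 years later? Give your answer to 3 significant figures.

Areal heat capacity C = 4.829×10^8 J/(m²·K) (given).
τ = C / λ = 4.83×10^8 / 7.462 = 6.47×10^7 s.
Equilibrium anomaly ΔT_eq = F / λ = 164.9 / 7.462 = 22.1 K.
t = 5.018 years = 1.58×10^8 s, so t/τ = 2.45.
ΔT(t) = ΔT_eq (1 − e^(−t/τ)) = 22.1 × (1 − e^−2.45) = 20.2 K.

20.2 K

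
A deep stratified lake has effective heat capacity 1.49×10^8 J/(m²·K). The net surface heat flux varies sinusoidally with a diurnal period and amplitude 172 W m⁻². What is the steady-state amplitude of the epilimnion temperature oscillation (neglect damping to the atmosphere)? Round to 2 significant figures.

Areal heat capacity C = 1.49×10^8 J/(m²·K) (given).
Angular frequency ω = 2π / T = 2π / 86400 s = 7.27×10^-5 s⁻¹.
Cω = 1.49×10^8 × 7.27×10^-5 = 10800 W/(m²·K).
Amplitude A = F₀ / (Cω) = 172 / 10800 = 0.0159 K.

0.016 K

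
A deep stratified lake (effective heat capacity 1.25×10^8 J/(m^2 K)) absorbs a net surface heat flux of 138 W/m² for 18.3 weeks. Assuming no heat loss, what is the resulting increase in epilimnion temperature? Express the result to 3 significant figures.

Areal heat capacity C = 1.25×10^8 J/(m^2 K) (given).
Net heat input Q = F Δt = 138 × (18.3 weeks × 6.048×10^5 s/week) = 1.53×10^9 J/m².
ΔT = Q / C = 1.53×10^9 / 1.25×10^8 = 12.2 K.

12.2 K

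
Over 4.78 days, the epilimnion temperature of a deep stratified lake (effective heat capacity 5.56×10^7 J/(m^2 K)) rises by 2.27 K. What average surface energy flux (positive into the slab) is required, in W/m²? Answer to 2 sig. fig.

310

Areal heat capacity C = 5.56×10^7 J/(m^2 K) (given).
Required heat per unit area: Q = C ΔT = 5.56×10^7 × 2.27 = 1.26×10^8 J/m².
Flux F = Q / Δt = 1.26×10^8 / 4.13×10^5 s = 306 W/m².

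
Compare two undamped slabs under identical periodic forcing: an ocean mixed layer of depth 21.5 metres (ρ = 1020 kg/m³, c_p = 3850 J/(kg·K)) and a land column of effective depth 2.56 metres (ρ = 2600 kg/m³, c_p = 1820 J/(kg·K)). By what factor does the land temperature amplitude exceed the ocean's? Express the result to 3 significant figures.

6.97

C_ocean = 1020 × 3850 × 21.5 = 8.44×10^7 J/(m²·K).
C_land = 2600 × 1820 × 2.56 = 1.21×10^7 J/(m²·K).
Undamped amplitude ∝ 1/C, so A_land/A_ocean = C_ocean/C_land = 6.97.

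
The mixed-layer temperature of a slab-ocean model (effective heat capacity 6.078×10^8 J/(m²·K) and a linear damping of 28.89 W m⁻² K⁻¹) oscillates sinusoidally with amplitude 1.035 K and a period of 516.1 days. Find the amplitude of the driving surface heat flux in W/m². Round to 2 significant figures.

Areal heat capacity C = 6.078×10^8 J/(m²·K) (given).
ω = 2π / 4.46×10^7 s = 1.41×10^-7 s⁻¹.
√((Cω)² + λ²) = √((85.6)² + 28.89²) = 90.4 W/(m²·K).
F₀ = A × √((Cω)²+λ²) = 1.035 × 90.4 = 93.5 W/m².

94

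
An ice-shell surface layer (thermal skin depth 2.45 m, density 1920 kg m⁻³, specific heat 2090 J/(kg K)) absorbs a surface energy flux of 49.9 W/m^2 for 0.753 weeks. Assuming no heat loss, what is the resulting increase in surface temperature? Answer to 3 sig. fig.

Areal heat capacity C = ρ c_p D = 1920 × 2090 × 2.45 = 9.83×10^6 J/(m²·K).
Net heat input Q = F Δt = 49.9 × (0.753 weeks × 6.048×10^5 s/week) = 2.27×10^7 J/m².
ΔT = Q / C = 2.27×10^7 / 9.83×10^6 = 2.31 K.

2.31 K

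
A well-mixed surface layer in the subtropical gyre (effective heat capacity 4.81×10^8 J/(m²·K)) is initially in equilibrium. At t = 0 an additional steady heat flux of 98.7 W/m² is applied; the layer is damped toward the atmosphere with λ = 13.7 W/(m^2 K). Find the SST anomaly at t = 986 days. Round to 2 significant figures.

Areal heat capacity C = 4.81×10^8 J/(m²·K) (given).
τ = C / λ = 4.81×10^8 / 13.7 = 3.51×10^7 s.
Equilibrium anomaly ΔT_eq = F / λ = 98.7 / 13.7 = 7.20 K.
t = 986 days = 8.52×10^7 s, so t/τ = 2.43.
ΔT(t) = ΔT_eq (1 − e^(−t/τ)) = 7.20 × (1 − e^−2.43) = 6.57 K.

6.6 K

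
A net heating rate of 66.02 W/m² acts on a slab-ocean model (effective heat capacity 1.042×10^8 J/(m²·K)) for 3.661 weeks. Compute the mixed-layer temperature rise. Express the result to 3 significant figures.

Areal heat capacity C = 1.042×10^8 J/(m²·K) (given).
Net heat input Q = F Δt = 66.02 × (3.661 weeks × 6.048×10^5 s/week) = 1.46×10^8 J/m².
ΔT = Q / C = 1.46×10^8 / 1.04×10^8 = 1.40 K.

1.40 K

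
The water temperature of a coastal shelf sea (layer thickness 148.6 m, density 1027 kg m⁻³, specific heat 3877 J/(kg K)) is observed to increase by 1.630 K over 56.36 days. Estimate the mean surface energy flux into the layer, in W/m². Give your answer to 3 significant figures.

198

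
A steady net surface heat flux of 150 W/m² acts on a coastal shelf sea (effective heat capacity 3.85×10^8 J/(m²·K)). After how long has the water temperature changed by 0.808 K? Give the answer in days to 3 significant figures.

Areal heat capacity C = 3.85×10^8 J/(m²·K) (given).
Time required: Δt = C ΔT / F = 3.85×10^8 × 0.808 / 150 = 2.07×10^6 s.
In days: 2.07×10^6 s / (86400 s/day) = 24.0 days.

24.0 days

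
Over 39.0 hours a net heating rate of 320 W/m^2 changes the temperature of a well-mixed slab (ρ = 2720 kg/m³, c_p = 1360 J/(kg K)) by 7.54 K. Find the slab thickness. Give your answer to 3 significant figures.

Heat input Q = F Δt = 320 × 1.40×10^5 s = 4.49×10^7 J/m².
Required areal heat capacity C = Q / ΔT = 5.96×10^6 J/(m²·K).
Depth D = C / (ρ c_p) = 5.96×10^6 / (2720 × 1360) = 1.61 m.

1.61 m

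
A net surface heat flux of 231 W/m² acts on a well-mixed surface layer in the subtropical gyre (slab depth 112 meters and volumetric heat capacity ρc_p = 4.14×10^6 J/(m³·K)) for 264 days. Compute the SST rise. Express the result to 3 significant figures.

Areal heat capacity C = ρc_p × D = 4.14×10^6 × 112 = 4.64×10^8 J/(m²·K).
Net heat input Q = F Δt = 231 × (264 days × 86400 s/day) = 5.27×10^9 J/m².
ΔT = Q / C = 5.27×10^9 / 4.64×10^8 = 11.4 K.

11.4 K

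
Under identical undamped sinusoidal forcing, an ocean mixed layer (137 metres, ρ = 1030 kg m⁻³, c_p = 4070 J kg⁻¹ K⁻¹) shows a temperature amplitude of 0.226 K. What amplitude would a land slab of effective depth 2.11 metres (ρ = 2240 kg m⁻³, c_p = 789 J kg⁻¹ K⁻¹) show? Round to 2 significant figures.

C_ocean = 5.74×10^8 J/(m²·K); C_land = 3.73×10^6 J/(m²·K).
A ∝ 1/C ⇒ A_land = A_ocean × C_ocean/C_land = 0.226 × 154 = 34.8 K.

35 K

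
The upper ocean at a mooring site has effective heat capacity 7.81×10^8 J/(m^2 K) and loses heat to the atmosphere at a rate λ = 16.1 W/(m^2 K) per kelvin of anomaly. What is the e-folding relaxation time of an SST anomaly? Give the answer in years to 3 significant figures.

1.54 years

Areal heat capacity C = 7.81×10^8 J/(m^2 K) (given).
Relaxation time τ = C / λ = 7.81×10^8 / 16.1 = 4.85×10^7 s.
In years: 4.85×10^7 s / (3.156×10^7 s/year) = 1.54 years.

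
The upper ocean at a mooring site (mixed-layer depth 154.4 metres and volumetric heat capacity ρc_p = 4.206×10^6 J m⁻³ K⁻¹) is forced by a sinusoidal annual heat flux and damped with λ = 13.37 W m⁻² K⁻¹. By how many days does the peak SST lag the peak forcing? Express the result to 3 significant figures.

85.3 days

Areal heat capacity C = ρc_p × D = 4.206×10^6 × 154.4 = 6.49×10^8 J m⁻² K⁻¹.
ω = 2π / 3.15×10^7 s = 1.99×10^-7 s⁻¹.
Phase lag φ = arctan(Cω/λ) = arctan(129/13.37) = 1.47 rad.
Time lag = φ / ω = 1.47 / 1.99×10^-7 = 7.37×10^6 s = 85.3 days.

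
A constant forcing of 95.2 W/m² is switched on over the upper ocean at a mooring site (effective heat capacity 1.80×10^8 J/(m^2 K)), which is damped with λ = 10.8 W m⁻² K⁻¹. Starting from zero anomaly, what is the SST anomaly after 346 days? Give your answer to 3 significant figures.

Areal heat capacity C = 1.80×10^8 J/(m^2 K) (given).
τ = C / λ = 1.80×10^8 / 10.8 = 1.67×10^7 s.
Equilibrium anomaly ΔT_eq = F / λ = 95.2 / 10.8 = 8.81 K.
t = 346 days = 2.99×10^7 s, so t/τ = 1.79.
ΔT(t) = ΔT_eq (1 − e^(−t/τ)) = 8.81 × (1 − e^−1.79) = 7.35 K.

7.35 K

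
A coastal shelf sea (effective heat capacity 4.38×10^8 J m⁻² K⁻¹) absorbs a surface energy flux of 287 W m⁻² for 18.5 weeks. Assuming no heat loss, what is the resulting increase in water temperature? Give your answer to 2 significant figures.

Areal heat capacity C = 4.38×10^8 J m⁻² K⁻¹ (given).
Net heat input Q = F Δt = 287 × (18.5 weeks × 6.048×10^5 s/week) = 3.21×10^9 J/m².
ΔT = Q / C = 3.21×10^9 / 4.38×10^8 = 7.33 K.

7.3 K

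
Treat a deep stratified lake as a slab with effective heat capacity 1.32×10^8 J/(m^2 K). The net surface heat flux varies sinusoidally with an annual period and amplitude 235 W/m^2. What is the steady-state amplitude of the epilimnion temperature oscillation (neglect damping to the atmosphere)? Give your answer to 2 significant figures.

8.9 K

Areal heat capacity C = 1.32×10^8 J/(m^2 K) (given).
Angular frequency ω = 2π / T = 2π / 3.15×10^7 s = 1.99×10^-7 s⁻¹.
Cω = 1.32×10^8 × 1.99×10^-7 = 26.3 W/(m²·K).
Amplitude A = F₀ / (Cω) = 235 / 26.3 = 8.94 K.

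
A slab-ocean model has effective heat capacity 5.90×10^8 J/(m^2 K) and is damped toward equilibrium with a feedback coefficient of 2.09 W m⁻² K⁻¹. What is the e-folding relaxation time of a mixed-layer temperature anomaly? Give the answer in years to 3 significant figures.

8.95 years

Areal heat capacity C = 5.90×10^8 J/(m^2 K) (given).
Relaxation time τ = C / λ = 5.90×10^8 / 2.09 = 2.82×10^8 s.
In years: 2.82×10^8 s / (3.156×10^7 s/year) = 8.95 years.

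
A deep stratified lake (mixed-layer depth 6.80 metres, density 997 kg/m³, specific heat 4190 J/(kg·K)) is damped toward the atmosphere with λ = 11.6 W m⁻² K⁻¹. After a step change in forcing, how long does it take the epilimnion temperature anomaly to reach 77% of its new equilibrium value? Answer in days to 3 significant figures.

Areal heat capacity C = ρ c_p D = 997 × 4190 × 6.80 = 2.84×10^7 J/(m²·K).
τ = C / λ = 2.84×10^7 / 11.6 = 2.45×10^6 s.
Fraction reached: 1 − e^(−t/τ) = 0.77 ⇒ t = −τ ln(1 − 0.77) = τ × 1.47.
t = 3.60×10^6 s = 41.7 days.

41.7 days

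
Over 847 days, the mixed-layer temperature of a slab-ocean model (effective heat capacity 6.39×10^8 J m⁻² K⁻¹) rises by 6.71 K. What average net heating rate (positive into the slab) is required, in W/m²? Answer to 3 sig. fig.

58.6

Areal heat capacity C = 6.39×10^8 J m⁻² K⁻¹ (given).
Required heat per unit area: Q = C ΔT = 6.39×10^8 × 6.71 = 4.29×10^9 J/m².
Flux F = Q / Δt = 4.29×10^9 / 7.32×10^7 s = 58.6 W/m².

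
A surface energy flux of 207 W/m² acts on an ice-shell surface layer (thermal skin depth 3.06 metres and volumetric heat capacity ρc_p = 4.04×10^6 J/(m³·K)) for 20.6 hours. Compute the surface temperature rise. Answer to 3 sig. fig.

1.24 K

Areal heat capacity C = ρc_p × D = 4.04×10^6 × 3.06 = 1.24×10^7 J m⁻² K⁻¹.
Net heat input Q = F Δt = 207 × (20.6 hours × 3600 s/hour) = 1.54×10^7 J/m².
ΔT = Q / C = 1.54×10^7 / 1.24×10^7 = 1.24 K.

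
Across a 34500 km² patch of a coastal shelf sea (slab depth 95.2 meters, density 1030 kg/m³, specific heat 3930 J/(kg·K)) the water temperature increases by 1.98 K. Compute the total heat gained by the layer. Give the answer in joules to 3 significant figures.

Areal heat capacity C = ρ c_p D = 1030 × 3930 × 95.2 = 3.85×10^8 J/(m^2 K).
Heat per unit area: q = C ΔT = 3.85×10^8 × 1.98 = 7.63×10^8 J/m².
Total heat: Q = q × A = 7.63×10^8 × (34500 × 10⁶ m²) = 2.63×10^19 J.

2.63×10^19 J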